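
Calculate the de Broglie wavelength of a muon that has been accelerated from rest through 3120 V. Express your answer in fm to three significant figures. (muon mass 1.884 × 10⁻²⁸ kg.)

KE = eV = 1.602 × 10⁻¹⁹ × 3120 = 4.998 × 10⁻¹⁶ J.
p = √(2mKE) = √(2 × 1.884 × 10⁻²⁸ × 4.998 × 10⁻¹⁶) = 4.340 × 10⁻²² kg·m/s.
λ = h/p = 6.626 × 10⁻³⁴ / 4.340 × 10⁻²² = 1.53 × 10⁻¹² m = 1530 fm.

λ = 1530 fm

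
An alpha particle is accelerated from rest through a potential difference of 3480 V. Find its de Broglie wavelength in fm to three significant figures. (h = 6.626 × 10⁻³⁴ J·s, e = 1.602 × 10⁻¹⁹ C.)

KE = 2eV = 2 × 1.602 × 10⁻¹⁹ × 3480 = 1.115 × 10⁻¹⁵ J.
p = √(2mKE) = √(2 × 6.645 × 10⁻²⁷ × 1.115 × 10⁻¹⁵) = 3.849 × 10⁻²¹ kg·m/s.
λ = h/p = 6.626 × 10⁻³⁴ / 3.849 × 10⁻²¹ = 1.72 × 10⁻¹³ m = 172 fm.

λ = 172 fm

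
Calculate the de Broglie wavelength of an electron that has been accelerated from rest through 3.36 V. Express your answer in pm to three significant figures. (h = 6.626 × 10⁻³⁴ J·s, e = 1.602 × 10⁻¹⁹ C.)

λ = 669 pm

KE = eV = 1.602 × 10⁻¹⁹ × 3.360 = 5.383 × 10⁻¹⁹ J.
p = √(2mKE) = √(2 × 9.109 × 10⁻³¹ × 5.383 × 10⁻¹⁹) = 9.903 × 10⁻²⁵ kg·m/s.
λ = h/p = 6.626 × 10⁻³⁴ / 9.903 × 10⁻²⁵ = 6.69 × 10⁻¹⁰ m = 669 pm.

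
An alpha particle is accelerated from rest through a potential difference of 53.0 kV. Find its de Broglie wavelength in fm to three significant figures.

λ = 44.1 fm

KE = 2eV = 2 × 1.602 × 10⁻¹⁹ × 5.300 × 10⁴ = 1.698 × 10⁻¹⁴ J.
p = √(2mKE) = √(2 × 6.645 × 10⁻²⁷ × 1.698 × 10⁻¹⁴) = 1.502 × 10⁻²⁰ kg·m/s.
λ = h/p = 6.626 × 10⁻³⁴ / 1.502 × 10⁻²⁰ = 4.41 × 10⁻¹⁴ m = 44.1 fm.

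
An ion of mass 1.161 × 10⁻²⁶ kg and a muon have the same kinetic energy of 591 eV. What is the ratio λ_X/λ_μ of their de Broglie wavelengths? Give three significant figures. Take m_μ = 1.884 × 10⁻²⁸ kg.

λ_X/λ_μ = 0.127

At fixed KE, p = √(2mKE) so λ = h/p ∝ 1/√m.
λ_X/λ_μ = √(m_μ/m_X) = √(1.884 × 10⁻²⁸/1.161 × 10⁻²⁶) = √(0.01623) = 0.127.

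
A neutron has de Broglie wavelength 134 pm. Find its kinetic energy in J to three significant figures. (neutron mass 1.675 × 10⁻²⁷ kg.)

KE = 7.30 × 10⁻²¹ J

p = h/λ = 6.626 × 10⁻³⁴ / 1.340 × 10⁻¹⁰ = 4.945 × 10⁻²⁴ kg·m/s.
KE = p²/(2m) = (4.945 × 10⁻²⁴)² / (2 × 1.675 × 10⁻²⁷) = 7.299 × 10⁻²¹ J = 7.30 × 10⁻²¹ J.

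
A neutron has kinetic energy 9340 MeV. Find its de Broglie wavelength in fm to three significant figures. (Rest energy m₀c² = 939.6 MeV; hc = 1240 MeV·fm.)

λ = 0.121 fm

Total energy E = KE + m₀c² = 9340 + 939.6 = 10279.6 MeV.
(pc)² = E² − (m₀c²)² = (10279.6)² − (939.6)² = 1.048 × 10⁸ MeV², so pc = 1.024 × 10⁴ MeV.
λ = hc/(pc) = 1240 MeV·fm / 1.024 × 10⁴ MeV = 0.121 fm.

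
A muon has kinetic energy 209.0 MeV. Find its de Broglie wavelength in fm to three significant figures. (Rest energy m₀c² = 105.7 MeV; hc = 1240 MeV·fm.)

Total energy E = KE + m₀c² = 209.0 + 105.7 = 314.7 MeV.
(pc)² = E² − (m₀c²)² = (314.7)² − (105.7)² = 8.786 × 10⁴ MeV², so pc = 296.4 MeV.
λ = hc/(pc) = 1240 MeV·fm / 296.4 MeV = 4.18 fm.

λ = 4.18 fm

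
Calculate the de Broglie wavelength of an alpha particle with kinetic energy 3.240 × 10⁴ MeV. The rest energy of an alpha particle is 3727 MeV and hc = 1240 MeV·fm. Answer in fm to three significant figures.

λ = 0.0345 fm

Total energy E = KE + m₀c² = 3.240 × 10⁴ + 3727 = 36127 MeV.
(pc)² = E² − (m₀c²)² = (36127)² − (3727)² = 1.291 × 10⁹ MeV², so pc = 3.593 × 10⁴ MeV.
λ = hc/(pc) = 1240 MeV·fm / 3.593 × 10⁴ MeV = 0.0345 fm.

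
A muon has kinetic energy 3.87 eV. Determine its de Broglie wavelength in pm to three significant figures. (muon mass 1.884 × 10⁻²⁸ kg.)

λ = 43.4 pm

KE = 3.87 eV = 6.200 × 10⁻¹⁹ J.
p = √(2mKE) = √(2 × 1.884 × 10⁻²⁸ × 6.200 × 10⁻¹⁹) = 1.528 × 10⁻²³ kg·m/s.
λ = h/p = 6.626 × 10⁻³⁴ / 1.528 × 10⁻²³ = 4.34 × 10⁻¹¹ m = 43.4 pm.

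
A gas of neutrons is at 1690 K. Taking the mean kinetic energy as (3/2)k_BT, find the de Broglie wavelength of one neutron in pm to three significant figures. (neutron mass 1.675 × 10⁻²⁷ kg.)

KE = (3/2)k_BT = 1.5 × 1.381 × 10⁻²³ × 1690 = 3.501 × 10⁻²⁰ J.
p = √(2mKE) = √(2 × 1.675 × 10⁻²⁷ × 3.501 × 10⁻²⁰) = 1.083 × 10⁻²³ kg·m/s.
λ = h/p = 6.12 × 10⁻¹¹ m = 61.2 pm.

λ = 61.2 pm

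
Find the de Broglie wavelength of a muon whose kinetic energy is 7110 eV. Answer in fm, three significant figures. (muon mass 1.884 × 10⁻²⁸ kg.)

KE = 7110 eV = 1.139 × 10⁻¹⁵ J.
p = √(2mKE) = √(2 × 1.884 × 10⁻²⁸ × 1.139 × 10⁻¹⁵) = 6.551 × 10⁻²² kg·m/s.
λ = h/p = 6.626 × 10⁻³⁴ / 6.551 × 10⁻²² = 1.01 × 10⁻¹² m = 1010 fm.

λ = 1010 fm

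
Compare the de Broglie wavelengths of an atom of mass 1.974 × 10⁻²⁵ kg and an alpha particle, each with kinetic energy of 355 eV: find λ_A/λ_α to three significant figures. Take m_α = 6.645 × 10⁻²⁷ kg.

λ_A/λ_α = 0.183

At fixed KE, p = √(2mKE) so λ = h/p ∝ 1/√m.
λ_A/λ_α = √(m_α/m_A) = √(6.645 × 10⁻²⁷/1.974 × 10⁻²⁵) = √(0.03366) = 0.183.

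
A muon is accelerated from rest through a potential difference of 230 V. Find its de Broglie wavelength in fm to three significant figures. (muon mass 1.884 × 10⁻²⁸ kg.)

KE = eV = 1.602 × 10⁻¹⁹ × 230.0 = 3.685 × 10⁻¹⁷ J.
p = √(2mKE) = √(2 × 1.884 × 10⁻²⁸ × 3.685 × 10⁻¹⁷) = 1.178 × 10⁻²² kg·m/s.
λ = h/p = 6.626 × 10⁻³⁴ / 1.178 × 10⁻²² = 5.62 × 10⁻¹² m = 5620 fm.

λ = 5620 fm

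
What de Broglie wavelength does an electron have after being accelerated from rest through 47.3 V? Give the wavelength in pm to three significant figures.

KE = eV = 1.602 × 10⁻¹⁹ × 47.30 = 7.577 × 10⁻¹⁸ J.
p = √(2mKE) = √(2 × 9.109 × 10⁻³¹ × 7.577 × 10⁻¹⁸) = 3.715 × 10⁻²⁴ kg·m/s.
λ = h/p = 6.626 × 10⁻³⁴ / 3.715 × 10⁻²⁴ = 1.78 × 10⁻¹⁰ m = 178 pm.

λ = 178 pm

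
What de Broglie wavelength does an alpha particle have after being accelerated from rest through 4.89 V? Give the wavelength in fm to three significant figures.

KE = 2eV = 2 × 1.602 × 10⁻¹⁹ × 4.890 = 1.567 × 10⁻¹⁸ J.
p = √(2mKE) = √(2 × 6.645 × 10⁻²⁷ × 1.567 × 10⁻¹⁸) = 1.443 × 10⁻²² kg·m/s.
λ = h/p = 6.626 × 10⁻³⁴ / 1.443 × 10⁻²² = 4.59 × 10⁻¹² m = 4590 fm.

λ = 4590 fm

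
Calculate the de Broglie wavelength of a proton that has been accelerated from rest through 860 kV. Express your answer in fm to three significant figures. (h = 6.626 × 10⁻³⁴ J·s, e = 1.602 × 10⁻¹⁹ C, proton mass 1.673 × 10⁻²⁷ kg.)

λ = 30.9 fm

KE = eV = 1.602 × 10⁻¹⁹ × 8.600 × 10⁵ = 1.378 × 10⁻¹³ J.
p = √(2mKE) = √(2 × 1.673 × 10⁻²⁷ × 1.378 × 10⁻¹³) = 2.147 × 10⁻²⁰ kg·m/s.
λ = h/p = 6.626 × 10⁻³⁴ / 2.147 × 10⁻²⁰ = 3.09 × 10⁻¹⁴ m = 30.9 fm.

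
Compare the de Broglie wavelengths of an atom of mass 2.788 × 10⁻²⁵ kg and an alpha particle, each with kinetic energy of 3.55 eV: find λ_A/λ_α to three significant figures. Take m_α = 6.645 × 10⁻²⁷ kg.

At fixed KE, p = √(2mKE) so λ = h/p ∝ 1/√m.
λ_A/λ_α = √(m_α/m_A) = √(6.645 × 10⁻²⁷/2.788 × 10⁻²⁵) = √(0.02383) = 0.154.

λ_A/λ_α = 0.154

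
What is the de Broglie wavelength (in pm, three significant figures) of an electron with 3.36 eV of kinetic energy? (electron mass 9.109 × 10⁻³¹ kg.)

λ = 669 pm

KE = 3.36 eV = 5.383 × 10⁻¹⁹ J.
p = √(2mKE) = √(2 × 9.109 × 10⁻³¹ × 5.383 × 10⁻¹⁹) = 9.903 × 10⁻²⁵ kg·m/s.
λ = h/p = 6.626 × 10⁻³⁴ / 9.903 × 10⁻²⁵ = 6.69 × 10⁻¹⁰ m = 669 pm.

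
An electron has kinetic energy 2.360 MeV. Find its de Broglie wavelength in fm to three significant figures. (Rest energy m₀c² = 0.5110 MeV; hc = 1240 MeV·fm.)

λ = 439 fm

Total energy E = KE + m₀c² = 2.360 + 0.5110 = 2.8710 MeV.
(pc)² = E² − (m₀c²)² = (2.8710)² − (0.5110)² = 7.982 MeV², so pc = 2.825 MeV.
λ = hc/(pc) = 1240 MeV·fm / 2.825 MeV = 439 fm.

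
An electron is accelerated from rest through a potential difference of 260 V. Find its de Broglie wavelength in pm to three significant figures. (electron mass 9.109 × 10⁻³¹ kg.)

λ = 76.1 pm

KE = eV = 1.602 × 10⁻¹⁹ × 260.0 = 4.165 × 10⁻¹⁷ J.
p = √(2mKE) = √(2 × 9.109 × 10⁻³¹ × 4.165 × 10⁻¹⁷) = 8.711 × 10⁻²⁴ kg·m/s.
λ = h/p = 6.626 × 10⁻³⁴ / 8.711 × 10⁻²⁴ = 7.61 × 10⁻¹¹ m = 76.1 pm.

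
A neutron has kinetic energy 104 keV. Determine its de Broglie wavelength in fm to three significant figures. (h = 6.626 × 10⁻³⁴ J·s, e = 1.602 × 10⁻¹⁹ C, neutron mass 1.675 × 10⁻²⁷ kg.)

KE = 104 keV = 1.666 × 10⁻¹⁴ J.
p = √(2mKE) = √(2 × 1.675 × 10⁻²⁷ × 1.666 × 10⁻¹⁴) = 7.471 × 10⁻²¹ kg·m/s.
λ = h/p = 6.626 × 10⁻³⁴ / 7.471 × 10⁻²¹ = 8.87 × 10⁻¹⁴ m = 88.7 fm.

λ = 88.7 fm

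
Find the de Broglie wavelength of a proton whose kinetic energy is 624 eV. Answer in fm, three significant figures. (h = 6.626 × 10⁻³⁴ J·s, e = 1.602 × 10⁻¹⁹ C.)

λ = 1150 fm

KE = 624 eV = 9.996 × 10⁻¹⁷ J.
p = √(2mKE) = √(2 × 1.673 × 10⁻²⁷ × 9.996 × 10⁻¹⁷) = 5.783 × 10⁻²² kg·m/s.
λ = h/p = 6.626 × 10⁻³⁴ / 5.783 × 10⁻²² = 1.15 × 10⁻¹² m = 1150 fm.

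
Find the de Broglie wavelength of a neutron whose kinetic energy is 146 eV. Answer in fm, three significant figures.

λ = 2370 fm

KE = 146 eV = 2.339 × 10⁻¹⁷ J.
p = √(2mKE) = √(2 × 1.675 × 10⁻²⁷ × 2.339 × 10⁻¹⁷) = 2.799 × 10⁻²² kg·m/s.
λ = h/p = 6.626 × 10⁻³⁴ / 2.799 × 10⁻²² = 2.37 × 10⁻¹² m = 2370 fm.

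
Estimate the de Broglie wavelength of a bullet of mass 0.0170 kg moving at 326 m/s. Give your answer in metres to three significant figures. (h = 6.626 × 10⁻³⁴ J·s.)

λ = 1.20 × 10⁻³⁴ m

p = mv = 0.0170 × 326 = 5.542 kg·m/s.
λ = h/p = 6.626 × 10⁻³⁴ / 5.542 = 1.20 × 10⁻³⁴ m.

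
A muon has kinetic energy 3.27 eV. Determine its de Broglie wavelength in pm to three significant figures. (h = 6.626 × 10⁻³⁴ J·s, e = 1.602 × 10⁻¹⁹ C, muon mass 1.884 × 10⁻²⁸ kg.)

λ = 47.2 pm

KE = 3.27 eV = 5.239 × 10⁻¹⁹ J.
p = √(2mKE) = √(2 × 1.884 × 10⁻²⁸ × 5.239 × 10⁻¹⁹) = 1.405 × 10⁻²³ kg·m/s.
λ = h/p = 6.626 × 10⁻³⁴ / 1.405 × 10⁻²³ = 4.72 × 10⁻¹¹ m = 47.2 pm.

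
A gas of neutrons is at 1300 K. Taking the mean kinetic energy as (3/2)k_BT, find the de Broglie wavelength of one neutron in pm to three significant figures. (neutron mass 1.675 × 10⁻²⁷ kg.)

λ = 69.8 pm

KE = (3/2)k_BT = 1.5 × 1.381 × 10⁻²³ × 1300 = 2.693 × 10⁻²⁰ J.
p = √(2mKE) = √(2 × 1.675 × 10⁻²⁷ × 2.693 × 10⁻²⁰) = 9.498 × 10⁻²⁴ kg·m/s.
λ = h/p = 6.98 × 10⁻¹¹ m = 69.8 pm.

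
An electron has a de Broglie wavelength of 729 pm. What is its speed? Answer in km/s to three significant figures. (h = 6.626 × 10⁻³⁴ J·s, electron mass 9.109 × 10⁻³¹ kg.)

p = h/λ = 6.626 × 10⁻³⁴ / 7.290 × 10⁻¹⁰ = 9.089 × 10⁻²⁵ kg·m/s.
v = p/m = 9.089 × 10⁻²⁵ / 9.109 × 10⁻³¹ = 9.98 × 10⁵ m/s = 998 km/s.

v = 998 km/s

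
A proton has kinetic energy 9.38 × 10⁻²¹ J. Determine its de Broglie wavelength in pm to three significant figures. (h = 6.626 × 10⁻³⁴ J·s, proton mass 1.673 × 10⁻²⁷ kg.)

λ = 118 pm

p = √(2mKE) = √(2 × 1.673 × 10⁻²⁷ × 9.380 × 10⁻²¹) = 5.602 × 10⁻²⁴ kg·m/s.
λ = h/p = 6.626 × 10⁻³⁴ / 5.602 × 10⁻²⁴ = 1.18 × 10⁻¹⁰ m = 118 pm.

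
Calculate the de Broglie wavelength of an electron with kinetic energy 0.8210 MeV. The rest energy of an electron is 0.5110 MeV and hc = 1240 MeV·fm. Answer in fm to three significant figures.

Total energy E = KE + m₀c² = 0.8210 + 0.5110 = 1.3320 MeV.
(pc)² = E² − (m₀c²)² = (1.3320)² − (0.5110)² = 1.513 MeV², so pc = 1.230 MeV.
λ = hc/(pc) = 1240 MeV·fm / 1.230 MeV = 1010 fm.

λ = 1010 fm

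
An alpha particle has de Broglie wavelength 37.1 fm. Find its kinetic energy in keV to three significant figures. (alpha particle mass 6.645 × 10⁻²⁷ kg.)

KE = 150 keV

p = h/λ = 6.626 × 10⁻³⁴ / 3.710 × 10⁻¹⁴ = 1.786 × 10⁻²⁰ kg·m/s.
KE = p²/(2m) = (1.786 × 10⁻²⁰)² / (2 × 6.645 × 10⁻²⁷) = 2.400 × 10⁻¹⁴ J = 150 keV.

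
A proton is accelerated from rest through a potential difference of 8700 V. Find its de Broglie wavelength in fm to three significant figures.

KE = eV = 1.602 × 10⁻¹⁹ × 8700 = 1.394 × 10⁻¹⁵ J.
p = √(2mKE) = √(2 × 1.673 × 10⁻²⁷ × 1.394 × 10⁻¹⁵) = 2.160 × 10⁻²¹ kg·m/s.
λ = h/p = 6.626 × 10⁻³⁴ / 2.160 × 10⁻²¹ = 3.07 × 10⁻¹³ m = 307 fm.

λ = 307 fm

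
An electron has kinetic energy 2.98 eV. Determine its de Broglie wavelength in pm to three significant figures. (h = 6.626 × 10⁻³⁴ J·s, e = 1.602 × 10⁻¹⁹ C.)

λ = 710 pm

KE = 2.98 eV = 4.774 × 10⁻¹⁹ J.
p = √(2mKE) = √(2 × 9.109 × 10⁻³¹ × 4.774 × 10⁻¹⁹) = 9.326 × 10⁻²⁵ kg·m/s.
λ = h/p = 6.626 × 10⁻³⁴ / 9.326 × 10⁻²⁵ = 7.10 × 10⁻¹⁰ m = 710 pm.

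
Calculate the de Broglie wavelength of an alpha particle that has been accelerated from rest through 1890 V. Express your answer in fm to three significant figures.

λ = 234 fm

KE = 2eV = 2 × 1.602 × 10⁻¹⁹ × 1890 = 6.056 × 10⁻¹⁶ J.
p = √(2mKE) = √(2 × 6.645 × 10⁻²⁷ × 6.056 × 10⁻¹⁶) = 2.837 × 10⁻²¹ kg·m/s.
λ = h/p = 6.626 × 10⁻³⁴ / 2.837 × 10⁻²¹ = 2.34 × 10⁻¹³ m = 234 fm.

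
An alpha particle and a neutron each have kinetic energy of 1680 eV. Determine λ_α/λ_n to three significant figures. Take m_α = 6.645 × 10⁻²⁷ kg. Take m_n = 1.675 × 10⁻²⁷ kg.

At fixed KE, p = √(2mKE) so λ = h/p ∝ 1/√m.
λ_α/λ_n = √(m_n/m_α) = √(1.675 × 10⁻²⁷/6.645 × 10⁻²⁷) = √(0.2521) = 0.502.

λ_α/λ_n = 0.502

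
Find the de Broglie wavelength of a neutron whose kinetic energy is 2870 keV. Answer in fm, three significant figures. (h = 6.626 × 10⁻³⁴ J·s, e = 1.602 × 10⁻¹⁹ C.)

KE = 2870 keV = 4.598 × 10⁻¹³ J.
p = √(2mKE) = √(2 × 1.675 × 10⁻²⁷ × 4.598 × 10⁻¹³) = 3.925 × 10⁻²⁰ kg·m/s.
λ = h/p = 6.626 × 10⁻³⁴ / 3.925 × 10⁻²⁰ = 1.69 × 10⁻¹⁴ m = 16.9 fm.

λ = 16.9 fm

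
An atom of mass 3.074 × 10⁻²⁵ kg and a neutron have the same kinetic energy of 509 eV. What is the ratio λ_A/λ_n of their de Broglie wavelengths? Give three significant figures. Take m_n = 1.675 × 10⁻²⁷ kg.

At fixed KE, p = √(2mKE) so λ = h/p ∝ 1/√m.
λ_A/λ_n = √(m_n/m_A) = √(1.675 × 10⁻²⁷/3.074 × 10⁻²⁵) = √(5.449 × 10⁻³) = 0.0738.

λ_A/λ_n = 0.0738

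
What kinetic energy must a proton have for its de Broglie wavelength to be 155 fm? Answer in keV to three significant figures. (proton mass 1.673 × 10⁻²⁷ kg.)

KE = 34.1 keV

p = h/λ = 6.626 × 10⁻³⁴ / 1.550 × 10⁻¹³ = 4.275 × 10⁻²¹ kg·m/s.
KE = p²/(2m) = (4.275 × 10⁻²¹)² / (2 × 1.673 × 10⁻²⁷) = 5.462 × 10⁻¹⁵ J = 34.1 keV.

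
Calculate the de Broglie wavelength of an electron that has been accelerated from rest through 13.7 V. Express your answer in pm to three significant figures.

λ = 331 pm

KE = eV = 1.602 × 10⁻¹⁹ × 13.70 = 2.195 × 10⁻¹⁸ J.
p = √(2mKE) = √(2 × 9.109 × 10⁻³¹ × 2.195 × 10⁻¹⁸) = 2.000 × 10⁻²⁴ kg·m/s.
λ = h/p = 6.626 × 10⁻³⁴ / 2.000 × 10⁻²⁴ = 3.31 × 10⁻¹⁰ m = 331 pm.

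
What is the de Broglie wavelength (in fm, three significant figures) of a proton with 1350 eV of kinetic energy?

KE = 1350 eV = 2.163 × 10⁻¹⁶ J.
p = √(2mKE) = √(2 × 1.673 × 10⁻²⁷ × 2.163 × 10⁻¹⁶) = 8.507 × 10⁻²² kg·m/s.
λ = h/p = 6.626 × 10⁻³⁴ / 8.507 × 10⁻²² = 7.79 × 10⁻¹³ m = 779 fm.

λ = 779 fm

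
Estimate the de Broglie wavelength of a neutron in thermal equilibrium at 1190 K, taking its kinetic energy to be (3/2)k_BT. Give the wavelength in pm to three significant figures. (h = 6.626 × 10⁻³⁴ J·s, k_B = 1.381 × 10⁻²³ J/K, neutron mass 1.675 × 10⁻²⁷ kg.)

KE = (3/2)k_BT = 1.5 × 1.381 × 10⁻²³ × 1190 = 2.465 × 10⁻²⁰ J.
p = √(2mKE) = √(2 × 1.675 × 10⁻²⁷ × 2.465 × 10⁻²⁰) = 9.087 × 10⁻²⁴ kg·m/s.
λ = h/p = 7.29 × 10⁻¹¹ m = 72.9 pm.

λ = 72.9 pm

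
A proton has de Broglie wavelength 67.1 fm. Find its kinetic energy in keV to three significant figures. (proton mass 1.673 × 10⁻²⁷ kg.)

KE = 182 keV

p = h/λ = 6.626 × 10⁻³⁴ / 6.710 × 10⁻¹⁴ = 9.875 × 10⁻²¹ kg·m/s.
KE = p²/(2m) = (9.875 × 10⁻²¹)² / (2 × 1.673 × 10⁻²⁷) = 2.914 × 10⁻¹⁴ J = 182 keV.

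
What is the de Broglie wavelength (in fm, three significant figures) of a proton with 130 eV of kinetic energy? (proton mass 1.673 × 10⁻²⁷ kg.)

KE = 130 eV = 2.083 × 10⁻¹⁷ J.
p = √(2mKE) = √(2 × 1.673 × 10⁻²⁷ × 2.083 × 10⁻¹⁷) = 2.640 × 10⁻²² kg·m/s.
λ = h/p = 6.626 × 10⁻³⁴ / 2.640 × 10⁻²² = 2.51 × 10⁻¹² m = 2510 fm.

λ = 2510 fm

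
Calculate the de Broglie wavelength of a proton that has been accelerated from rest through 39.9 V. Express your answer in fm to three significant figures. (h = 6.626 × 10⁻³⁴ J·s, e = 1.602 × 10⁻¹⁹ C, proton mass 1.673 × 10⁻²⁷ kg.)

KE = eV = 1.602 × 10⁻¹⁹ × 39.90 = 6.392 × 10⁻¹⁸ J.
p = √(2mKE) = √(2 × 1.673 × 10⁻²⁷ × 6.392 × 10⁻¹⁸) = 1.462 × 10⁻²² kg·m/s.
λ = h/p = 6.626 × 10⁻³⁴ / 1.462 × 10⁻²² = 4.53 × 10⁻¹² m = 4530 fm.

λ = 4530 fm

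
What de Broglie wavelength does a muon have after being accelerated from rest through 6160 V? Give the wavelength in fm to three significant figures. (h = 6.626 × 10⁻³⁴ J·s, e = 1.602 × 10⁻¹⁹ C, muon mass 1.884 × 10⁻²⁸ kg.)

KE = eV = 1.602 × 10⁻¹⁹ × 6160 = 9.868 × 10⁻¹⁶ J.
p = √(2mKE) = √(2 × 1.884 × 10⁻²⁸ × 9.868 × 10⁻¹⁶) = 6.098 × 10⁻²² kg·m/s.
λ = h/p = 6.626 × 10⁻³⁴ / 6.098 × 10⁻²² = 1.09 × 10⁻¹² m = 1090 fm.

λ = 1090 fm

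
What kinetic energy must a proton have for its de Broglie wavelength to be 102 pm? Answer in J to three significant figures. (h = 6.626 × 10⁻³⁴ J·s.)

KE = 1.26 × 10⁻²⁰ J

p = h/λ = 6.626 × 10⁻³⁴ / 1.020 × 10⁻¹⁰ = 6.496 × 10⁻²⁴ kg·m/s.
KE = p²/(2m) = (6.496 × 10⁻²⁴)² / (2 × 1.673 × 10⁻²⁷) = 1.261 × 10⁻²⁰ J = 1.26 × 10⁻²⁰ J.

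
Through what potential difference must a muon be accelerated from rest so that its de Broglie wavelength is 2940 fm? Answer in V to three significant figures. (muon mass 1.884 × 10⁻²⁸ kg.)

V = 841 V

p = h/λ = 6.626 × 10⁻³⁴ / 2.940 × 10⁻¹² = 2.254 × 10⁻²² kg·m/s.
KE = p²/(2m) = 1.348 × 10⁻¹⁶ J.
V = KE/e = 1.348 × 10⁻¹⁶ / (1.602 × 10⁻¹⁹) = 841 V.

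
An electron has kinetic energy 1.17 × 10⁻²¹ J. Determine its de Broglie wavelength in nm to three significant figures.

λ = 14.4 nm

p = √(2mKE) = √(2 × 9.109 × 10⁻³¹ × 1.170 × 10⁻²¹) = 4.617 × 10⁻²⁶ kg·m/s.
λ = h/p = 6.626 × 10⁻³⁴ / 4.617 × 10⁻²⁶ = 1.44 × 10⁻⁸ m = 14.4 nm.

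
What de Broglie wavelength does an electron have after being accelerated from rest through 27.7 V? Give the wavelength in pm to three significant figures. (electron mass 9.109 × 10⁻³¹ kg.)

KE = eV = 1.602 × 10⁻¹⁹ × 27.70 = 4.438 × 10⁻¹⁸ J.
p = √(2mKE) = √(2 × 9.109 × 10⁻³¹ × 4.438 × 10⁻¹⁸) = 2.843 × 10⁻²⁴ kg·m/s.
λ = h/p = 6.626 × 10⁻³⁴ / 2.843 × 10⁻²⁴ = 2.33 × 10⁻¹⁰ m = 233 pm.

λ = 233 pm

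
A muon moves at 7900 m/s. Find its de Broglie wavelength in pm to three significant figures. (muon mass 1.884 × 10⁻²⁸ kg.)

p = mv = 1.884 × 10⁻²⁸ × 7900 = 1.488 × 10⁻²⁴ kg·m/s.
λ = h/p = 6.626 × 10⁻³⁴ / 1.488 × 10⁻²⁴ = 4.45 × 10⁻¹⁰ m = 445 pm.

λ = 445 pm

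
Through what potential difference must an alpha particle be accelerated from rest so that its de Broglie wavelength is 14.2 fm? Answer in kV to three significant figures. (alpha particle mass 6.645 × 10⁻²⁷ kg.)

V = 511 kV

p = h/λ = 6.626 × 10⁻³⁴ / 1.420 × 10⁻¹⁴ = 4.666 × 10⁻²⁰ kg·m/s.
KE = p²/(2m) = 1.638 × 10⁻¹³ J.
V = KE/2e = 1.638 × 10⁻¹³ / (2 × 1.602 × 10⁻¹⁹) = 511 kV.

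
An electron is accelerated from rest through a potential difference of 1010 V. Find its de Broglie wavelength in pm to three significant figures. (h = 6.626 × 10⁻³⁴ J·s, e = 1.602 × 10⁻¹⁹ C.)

KE = eV = 1.602 × 10⁻¹⁹ × 1010 = 1.618 × 10⁻¹⁶ J.
p = √(2mKE) = √(2 × 9.109 × 10⁻³¹ × 1.618 × 10⁻¹⁶) = 1.717 × 10⁻²³ kg·m/s.
λ = h/p = 6.626 × 10⁻³⁴ / 1.717 × 10⁻²³ = 3.86 × 10⁻¹¹ m = 38.6 pm.

λ = 38.6 pm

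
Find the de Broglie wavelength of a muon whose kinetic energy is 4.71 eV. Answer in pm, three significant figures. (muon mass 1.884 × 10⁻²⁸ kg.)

λ = 39.3 pm

KE = 4.71 eV = 7.545 × 10⁻¹⁹ J.
p = √(2mKE) = √(2 × 1.884 × 10⁻²⁸ × 7.545 × 10⁻¹⁹) = 1.686 × 10⁻²³ kg·m/s.
λ = h/p = 6.626 × 10⁻³⁴ / 1.686 × 10⁻²³ = 3.93 × 10⁻¹¹ m = 39.3 pm.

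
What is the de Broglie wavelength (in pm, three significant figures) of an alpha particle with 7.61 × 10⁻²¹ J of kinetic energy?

p = √(2mKE) = √(2 × 6.645 × 10⁻²⁷ × 7.610 × 10⁻²¹) = 1.006 × 10⁻²³ kg·m/s.
λ = h/p = 6.626 × 10⁻³⁴ / 1.006 × 10⁻²³ = 6.59 × 10⁻¹¹ m = 65.9 pm.

λ = 65.9 pm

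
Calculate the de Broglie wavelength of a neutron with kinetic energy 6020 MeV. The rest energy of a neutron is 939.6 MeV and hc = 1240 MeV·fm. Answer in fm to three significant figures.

λ = 0.180 fm

Total energy E = KE + m₀c² = 6020 + 939.6 = 6959.6 MeV.
(pc)² = E² − (m₀c²)² = (6959.6)² − (939.6)² = 4.755 × 10⁷ MeV², so pc = 6896 MeV.
λ = hc/(pc) = 1240 MeV·fm / 6896 MeV = 0.180 fm.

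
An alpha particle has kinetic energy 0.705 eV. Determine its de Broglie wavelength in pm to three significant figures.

KE = 0.705 eV = 1.129 × 10⁻¹⁹ J.
p = √(2mKE) = √(2 × 6.645 × 10⁻²⁷ × 1.129 × 10⁻¹⁹) = 3.874 × 10⁻²³ kg·m/s.
λ = h/p = 6.626 × 10⁻³⁴ / 3.874 × 10⁻²³ = 1.71 × 10⁻¹¹ m = 17.1 pm.

λ = 17.1 pm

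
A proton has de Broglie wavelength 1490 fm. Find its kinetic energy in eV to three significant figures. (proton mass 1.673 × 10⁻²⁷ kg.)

p = h/λ = 6.626 × 10⁻³⁴ / 1.490 × 10⁻¹² = 4.447 × 10⁻²² kg·m/s.
KE = p²/(2m) = (4.447 × 10⁻²²)² / (2 × 1.673 × 10⁻²⁷) = 5.910 × 10⁻¹⁷ J = 369 eV.

KE = 369 eV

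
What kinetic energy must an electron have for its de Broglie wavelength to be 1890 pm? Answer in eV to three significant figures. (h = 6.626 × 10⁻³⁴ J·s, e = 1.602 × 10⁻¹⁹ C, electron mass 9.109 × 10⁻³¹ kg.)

KE = 0.421 eV

p = h/λ = 6.626 × 10⁻³⁴ / 1.890 × 10⁻⁹ = 3.506 × 10⁻²⁵ kg·m/s.
KE = p²/(2m) = (3.506 × 10⁻²⁵)² / (2 × 9.109 × 10⁻³¹) = 6.747 × 10⁻²⁰ J = 0.421 eV.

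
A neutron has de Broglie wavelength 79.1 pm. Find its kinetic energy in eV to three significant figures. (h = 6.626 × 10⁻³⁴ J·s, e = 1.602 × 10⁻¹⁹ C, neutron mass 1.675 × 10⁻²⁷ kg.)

KE = 0.131 eV

p = h/λ = 6.626 × 10⁻³⁴ / 7.910 × 10⁻¹¹ = 8.377 × 10⁻²⁴ kg·m/s.
KE = p²/(2m) = (8.377 × 10⁻²⁴)² / (2 × 1.675 × 10⁻²⁷) = 2.095 × 10⁻²⁰ J = 0.131 eV.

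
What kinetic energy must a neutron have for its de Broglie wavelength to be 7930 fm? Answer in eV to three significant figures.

p = h/λ = 6.626 × 10⁻³⁴ / 7.930 × 10⁻¹² = 8.356 × 10⁻²³ kg·m/s.
KE = p²/(2m) = (8.356 × 10⁻²³)² / (2 × 1.675 × 10⁻²⁷) = 2.084 × 10⁻¹⁸ J = 13.0 eV.

KE = 13.0 eV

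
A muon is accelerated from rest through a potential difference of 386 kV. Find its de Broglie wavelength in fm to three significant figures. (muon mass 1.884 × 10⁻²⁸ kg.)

KE = eV = 1.602 × 10⁻¹⁹ × 3.860 × 10⁵ = 6.184 × 10⁻¹⁴ J.
p = √(2mKE) = √(2 × 1.884 × 10⁻²⁸ × 6.184 × 10⁻¹⁴) = 4.827 × 10⁻²¹ kg·m/s.
λ = h/p = 6.626 × 10⁻³⁴ / 4.827 × 10⁻²¹ = 1.37 × 10⁻¹³ m = 137 fm.

λ = 137 fm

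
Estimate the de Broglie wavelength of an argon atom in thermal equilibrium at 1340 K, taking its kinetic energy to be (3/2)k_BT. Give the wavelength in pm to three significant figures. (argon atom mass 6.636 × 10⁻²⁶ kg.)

KE = (3/2)k_BT = 1.5 × 1.381 × 10⁻²³ × 1340 = 2.776 × 10⁻²⁰ J.
p = √(2mKE) = √(2 × 6.636 × 10⁻²⁶ × 2.776 × 10⁻²⁰) = 6.070 × 10⁻²³ kg·m/s.
λ = h/p = 1.09 × 10⁻¹¹ m = 10.9 pm.

λ = 10.9 pm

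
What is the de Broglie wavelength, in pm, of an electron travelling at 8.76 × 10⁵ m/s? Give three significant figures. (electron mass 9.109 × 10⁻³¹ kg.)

p = mv = 9.109 × 10⁻³¹ × 8.76 × 10⁵ = 7.979 × 10⁻²⁵ kg·m/s.
λ = h/p = 6.626 × 10⁻³⁴ / 7.979 × 10⁻²⁵ = 8.30 × 10⁻¹⁰ m = 830 pm.

λ = 830 pm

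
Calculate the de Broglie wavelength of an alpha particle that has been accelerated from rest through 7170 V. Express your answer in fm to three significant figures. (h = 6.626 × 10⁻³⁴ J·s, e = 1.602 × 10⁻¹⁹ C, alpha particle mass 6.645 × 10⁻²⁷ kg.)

λ = 120 fm

KE = 2eV = 2 × 1.602 × 10⁻¹⁹ × 7170 = 2.297 × 10⁻¹⁵ J.
p = √(2mKE) = √(2 × 6.645 × 10⁻²⁷ × 2.297 × 10⁻¹⁵) = 5.525 × 10⁻²¹ kg·m/s.
λ = h/p = 6.626 × 10⁻³⁴ / 5.525 × 10⁻²¹ = 1.20 × 10⁻¹³ m = 120 fm.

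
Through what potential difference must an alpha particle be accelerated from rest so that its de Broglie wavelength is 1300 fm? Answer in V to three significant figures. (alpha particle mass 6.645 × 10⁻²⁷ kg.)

V = 61.0 V

p = h/λ = 6.626 × 10⁻³⁴ / 1.300 × 10⁻¹² = 5.097 × 10⁻²² kg·m/s.
KE = p²/(2m) = 1.955 × 10⁻¹⁷ J.
V = KE/2e = 1.955 × 10⁻¹⁷ / (2 × 1.602 × 10⁻¹⁹) = 61.0 V.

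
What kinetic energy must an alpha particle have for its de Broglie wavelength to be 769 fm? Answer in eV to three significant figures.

KE = 349 eV

p = h/λ = 6.626 × 10⁻³⁴ / 7.690 × 10⁻¹³ = 8.616 × 10⁻²² kg·m/s.
KE = p²/(2m) = (8.616 × 10⁻²²)² / (2 × 6.645 × 10⁻²⁷) = 5.586 × 10⁻¹⁷ J = 349 eV.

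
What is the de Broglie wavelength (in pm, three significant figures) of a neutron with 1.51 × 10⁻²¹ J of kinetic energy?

p = √(2mKE) = √(2 × 1.675 × 10⁻²⁷ × 1.510 × 10⁻²¹) = 2.249 × 10⁻²⁴ kg·m/s.
λ = h/p = 6.626 × 10⁻³⁴ / 2.249 × 10⁻²⁴ = 2.95 × 10⁻¹⁰ m = 295 pm.

λ = 295 pm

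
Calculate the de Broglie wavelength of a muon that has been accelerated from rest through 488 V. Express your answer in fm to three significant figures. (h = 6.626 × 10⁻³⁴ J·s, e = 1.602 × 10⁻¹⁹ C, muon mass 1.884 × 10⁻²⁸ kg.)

KE = eV = 1.602 × 10⁻¹⁹ × 488.0 = 7.818 × 10⁻¹⁷ J.
p = √(2mKE) = √(2 × 1.884 × 10⁻²⁸ × 7.818 × 10⁻¹⁷) = 1.716 × 10⁻²² kg·m/s.
λ = h/p = 6.626 × 10⁻³⁴ / 1.716 × 10⁻²² = 3.86 × 10⁻¹² m = 3860 fm.

λ = 3860 fm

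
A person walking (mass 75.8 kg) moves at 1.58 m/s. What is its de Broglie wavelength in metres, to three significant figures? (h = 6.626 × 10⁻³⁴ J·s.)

p = mv = 75.8 × 1.58 = 1.198 × 10² kg·m/s.
λ = h/p = 6.626 × 10⁻³⁴ / 1.198 × 10² = 5.53 × 10⁻³⁶ m.

λ = 5.53 × 10⁻³⁶ m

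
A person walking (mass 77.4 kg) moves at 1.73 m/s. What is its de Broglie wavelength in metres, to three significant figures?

λ = 4.95 × 10⁻³⁶ m

p = mv = 77.4 × 1.73 = 1.339 × 10² kg·m/s.
λ = h/p = 6.626 × 10⁻³⁴ / 1.339 × 10² = 4.95 × 10⁻³⁶ m.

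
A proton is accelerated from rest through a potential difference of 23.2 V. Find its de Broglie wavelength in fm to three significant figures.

KE = eV = 1.602 × 10⁻¹⁹ × 23.20 = 3.717 × 10⁻¹⁸ J.
p = √(2mKE) = √(2 × 1.673 × 10⁻²⁷ × 3.717 × 10⁻¹⁸) = 1.115 × 10⁻²² kg·m/s.
λ = h/p = 6.626 × 10⁻³⁴ / 1.115 × 10⁻²² = 5.94 × 10⁻¹² m = 5940 fm.

λ = 5940 fm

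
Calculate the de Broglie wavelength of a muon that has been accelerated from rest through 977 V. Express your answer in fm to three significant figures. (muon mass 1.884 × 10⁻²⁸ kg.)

KE = eV = 1.602 × 10⁻¹⁹ × 977.0 = 1.565 × 10⁻¹⁶ J.
p = √(2mKE) = √(2 × 1.884 × 10⁻²⁸ × 1.565 × 10⁻¹⁶) = 2.428 × 10⁻²² kg·m/s.
λ = h/p = 6.626 × 10⁻³⁴ / 2.428 × 10⁻²² = 2.73 × 10⁻¹² m = 2730 fm.

λ = 2730 fm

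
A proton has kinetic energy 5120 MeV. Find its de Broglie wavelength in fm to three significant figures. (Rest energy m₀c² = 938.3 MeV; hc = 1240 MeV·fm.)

Total energy E = KE + m₀c² = 5120 + 938.3 = 6058.3 MeV.
(pc)² = E² − (m₀c²)² = (6058.3)² − (938.3)² = 3.582 × 10⁷ MeV², so pc = 5985 MeV.
λ = hc/(pc) = 1240 MeV·fm / 5985 MeV = 0.207 fm.

λ = 0.207 fm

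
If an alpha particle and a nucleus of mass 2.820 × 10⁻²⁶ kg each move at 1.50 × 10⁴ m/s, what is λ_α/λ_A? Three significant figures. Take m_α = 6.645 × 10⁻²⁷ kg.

At fixed v, p = mv so λ = h/(mv) ∝ 1/m.
λ_α/λ_A = m_A/m_α = 2.820 × 10⁻²⁶/6.645 × 10⁻²⁷ = 4.24.

λ_α/λ_A = 4.24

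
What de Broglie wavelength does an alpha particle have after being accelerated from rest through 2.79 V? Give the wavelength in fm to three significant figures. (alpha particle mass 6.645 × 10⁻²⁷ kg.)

λ = 6080 fm

KE = 2eV = 2 × 1.602 × 10⁻¹⁹ × 2.790 = 8.939 × 10⁻¹⁹ J.
p = √(2mKE) = √(2 × 6.645 × 10⁻²⁷ × 8.939 × 10⁻¹⁹) = 1.090 × 10⁻²² kg·m/s.
λ = h/p = 6.626 × 10⁻³⁴ / 1.090 × 10⁻²² = 6.08 × 10⁻¹² m = 6080 fm.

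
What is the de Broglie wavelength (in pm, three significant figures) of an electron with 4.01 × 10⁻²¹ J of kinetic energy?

λ = 7750 pm

p = √(2mKE) = √(2 × 9.109 × 10⁻³¹ × 4.010 × 10⁻²¹) = 8.547 × 10⁻²⁶ kg·m/s.
λ = h/p = 6.626 × 10⁻³⁴ / 8.547 × 10⁻²⁶ = 7.75 × 10⁻⁹ m = 7750 pm.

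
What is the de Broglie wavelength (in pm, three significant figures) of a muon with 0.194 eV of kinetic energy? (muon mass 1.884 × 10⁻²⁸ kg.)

KE = 0.194 eV = 3.108 × 10⁻²⁰ J.
p = √(2mKE) = √(2 × 1.884 × 10⁻²⁸ × 3.108 × 10⁻²⁰) = 3.422 × 10⁻²⁴ kg·m/s.
λ = h/p = 6.626 × 10⁻³⁴ / 3.422 × 10⁻²⁴ = 1.94 × 10⁻¹⁰ m = 194 pm.

λ = 194 pm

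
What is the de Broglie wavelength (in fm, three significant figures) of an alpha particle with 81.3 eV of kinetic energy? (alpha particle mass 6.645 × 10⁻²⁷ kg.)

λ = 1590 fm

KE = 81.3 eV = 1.302 × 10⁻¹⁷ J.
p = √(2mKE) = √(2 × 6.645 × 10⁻²⁷ × 1.302 × 10⁻¹⁷) = 4.160 × 10⁻²² kg·m/s.
λ = h/p = 6.626 × 10⁻³⁴ / 4.160 × 10⁻²² = 1.59 × 10⁻¹² m = 1590 fm.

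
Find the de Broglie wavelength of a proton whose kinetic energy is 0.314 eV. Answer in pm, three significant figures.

λ = 51.1 pm

KE = 0.314 eV = 5.030 × 10⁻²⁰ J.
p = √(2mKE) = √(2 × 1.673 × 10⁻²⁷ × 5.030 × 10⁻²⁰) = 1.297 × 10⁻²³ kg·m/s.
λ = h/p = 6.626 × 10⁻³⁴ / 1.297 × 10⁻²³ = 5.11 × 10⁻¹¹ m = 51.1 pm.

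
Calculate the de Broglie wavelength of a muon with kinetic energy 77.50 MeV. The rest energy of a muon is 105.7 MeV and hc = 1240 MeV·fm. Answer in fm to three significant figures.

Total energy E = KE + m₀c² = 77.50 + 105.7 = 183.20 MeV.
(pc)² = E² − (m₀c²)² = (183.20)² − (105.7)² = 2.239 × 10⁴ MeV², so pc = 149.6 MeV.
λ = hc/(pc) = 1240 MeV·fm / 149.6 MeV = 8.29 fm.

λ = 8.29 fm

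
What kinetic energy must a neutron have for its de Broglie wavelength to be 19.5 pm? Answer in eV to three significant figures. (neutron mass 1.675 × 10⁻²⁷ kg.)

p = h/λ = 6.626 × 10⁻³⁴ / 1.950 × 10⁻¹¹ = 3.398 × 10⁻²³ kg·m/s.
KE = p²/(2m) = (3.398 × 10⁻²³)² / (2 × 1.675 × 10⁻²⁷) = 3.447 × 10⁻¹⁹ J = 2.15 eV.

KE = 2.15 eV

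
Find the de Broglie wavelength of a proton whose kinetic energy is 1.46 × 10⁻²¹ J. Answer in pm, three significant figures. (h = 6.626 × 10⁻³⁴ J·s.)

p = √(2mKE) = √(2 × 1.673 × 10⁻²⁷ × 1.460 × 10⁻²¹) = 2.210 × 10⁻²⁴ kg·m/s.
λ = h/p = 6.626 × 10⁻³⁴ / 2.210 × 10⁻²⁴ = 3.00 × 10⁻¹⁰ m = 300 pm.

λ = 300 pm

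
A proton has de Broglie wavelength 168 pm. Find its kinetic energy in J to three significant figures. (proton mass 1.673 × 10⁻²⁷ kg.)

KE = 4.65 × 10⁻²¹ J

p = h/λ = 6.626 × 10⁻³⁴ / 1.680 × 10⁻¹⁰ = 3.944 × 10⁻²⁴ kg·m/s.
KE = p²/(2m) = (3.944 × 10⁻²⁴)² / (2 × 1.673 × 10⁻²⁷) = 4.649 × 10⁻²¹ J = 4.65 × 10⁻²¹ J.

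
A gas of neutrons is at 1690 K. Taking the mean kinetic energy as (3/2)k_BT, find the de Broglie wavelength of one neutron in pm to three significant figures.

λ = 61.2 pm

KE = (3/2)k_BT = 1.5 × 1.381 × 10⁻²³ × 1690 = 3.501 × 10⁻²⁰ J.
p = √(2mKE) = √(2 × 1.675 × 10⁻²⁷ × 3.501 × 10⁻²⁰) = 1.083 × 10⁻²³ kg·m/s.
λ = h/p = 6.12 × 10⁻¹¹ m = 61.2 pm.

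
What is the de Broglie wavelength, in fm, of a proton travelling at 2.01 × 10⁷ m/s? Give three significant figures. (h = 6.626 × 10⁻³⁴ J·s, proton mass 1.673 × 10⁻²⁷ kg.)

λ = 19.7 fm

p = mv = 1.673 × 10⁻²⁷ × 2.01 × 10⁷ = 3.363 × 10⁻²⁰ kg·m/s.
λ = h/p = 6.626 × 10⁻³⁴ / 3.363 × 10⁻²⁰ = 1.97 × 10⁻¹⁴ m = 19.7 fm.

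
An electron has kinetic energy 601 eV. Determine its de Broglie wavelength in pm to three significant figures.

λ = 50.0 pm

KE = 601 eV = 9.628 × 10⁻¹⁷ J.
p = √(2mKE) = √(2 × 9.109 × 10⁻³¹ × 9.628 × 10⁻¹⁷) = 1.324 × 10⁻²³ kg·m/s.
λ = h/p = 6.626 × 10⁻³⁴ / 1.324 × 10⁻²³ = 5.00 × 10⁻¹¹ m = 50.0 pm.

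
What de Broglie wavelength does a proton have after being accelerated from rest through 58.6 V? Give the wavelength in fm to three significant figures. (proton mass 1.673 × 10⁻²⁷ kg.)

λ = 3740 fm

KE = eV = 1.602 × 10⁻¹⁹ × 58.60 = 9.388 × 10⁻¹⁸ J.
p = √(2mKE) = √(2 × 1.673 × 10⁻²⁷ × 9.388 × 10⁻¹⁸) = 1.772 × 10⁻²² kg·m/s.
λ = h/p = 6.626 × 10⁻³⁴ / 1.772 × 10⁻²² = 3.74 × 10⁻¹² m = 3740 fm.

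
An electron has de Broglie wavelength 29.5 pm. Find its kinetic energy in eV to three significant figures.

p = h/λ = 6.626 × 10⁻³⁴ / 2.950 × 10⁻¹¹ = 2.246 × 10⁻²³ kg·m/s.
KE = p²/(2m) = (2.246 × 10⁻²³)² / (2 × 9.109 × 10⁻³¹) = 2.769 × 10⁻¹⁶ J = 1730 eV.

KE = 1730 eV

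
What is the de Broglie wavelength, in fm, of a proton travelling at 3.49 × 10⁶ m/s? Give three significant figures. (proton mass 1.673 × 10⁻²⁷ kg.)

λ = 113 fm

p = mv = 1.673 × 10⁻²⁷ × 3.49 × 10⁶ = 5.839 × 10⁻²¹ kg·m/s.
λ = h/p = 6.626 × 10⁻³⁴ / 5.839 × 10⁻²¹ = 1.13 × 10⁻¹³ m = 113 fm.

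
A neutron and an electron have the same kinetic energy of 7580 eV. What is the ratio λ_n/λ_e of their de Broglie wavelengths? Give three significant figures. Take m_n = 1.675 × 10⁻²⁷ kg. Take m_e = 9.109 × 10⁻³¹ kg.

λ_n/λ_e = 0.0233

At fixed KE, p = √(2mKE) so λ = h/p ∝ 1/√m.
λ_n/λ_e = √(m_e/m_n) = √(9.109 × 10⁻³¹/1.675 × 10⁻²⁷) = √(5.438 × 10⁻⁴) = 0.0233.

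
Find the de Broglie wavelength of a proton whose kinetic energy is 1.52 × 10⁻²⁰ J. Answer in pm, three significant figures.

λ = 92.9 pm

p = √(2mKE) = √(2 × 1.673 × 10⁻²⁷ × 1.520 × 10⁻²⁰) = 7.132 × 10⁻²⁴ kg·m/s.
λ = h/p = 6.626 × 10⁻³⁴ / 7.132 × 10⁻²⁴ = 9.29 × 10⁻¹¹ m = 92.9 pm.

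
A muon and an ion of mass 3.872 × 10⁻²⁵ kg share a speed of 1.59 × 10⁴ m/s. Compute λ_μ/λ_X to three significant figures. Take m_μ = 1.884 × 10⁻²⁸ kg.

At fixed v, p = mv so λ = h/(mv) ∝ 1/m.
λ_μ/λ_X = m_X/m_μ = 3.872 × 10⁻²⁵/1.884 × 10⁻²⁸ = 2060.

λ_μ/λ_X = 2060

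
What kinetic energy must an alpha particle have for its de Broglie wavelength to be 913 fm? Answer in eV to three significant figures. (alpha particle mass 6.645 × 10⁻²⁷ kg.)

KE = 247 eV

p = h/λ = 6.626 × 10⁻³⁴ / 9.130 × 10⁻¹³ = 7.257 × 10⁻²² kg·m/s.
KE = p²/(2m) = (7.257 × 10⁻²²)² / (2 × 6.645 × 10⁻²⁷) = 3.963 × 10⁻¹⁷ J = 247 eV.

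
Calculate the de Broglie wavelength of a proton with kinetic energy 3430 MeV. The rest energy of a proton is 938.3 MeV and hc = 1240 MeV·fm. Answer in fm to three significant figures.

Total energy E = KE + m₀c² = 3430 + 938.3 = 4368.3 MeV.
(pc)² = E² − (m₀c²)² = (4368.3)² − (938.3)² = 1.820 × 10⁷ MeV², so pc = 4266 MeV.
λ = hc/(pc) = 1240 MeV·fm / 4266 MeV = 0.291 fm.

λ = 0.291 fm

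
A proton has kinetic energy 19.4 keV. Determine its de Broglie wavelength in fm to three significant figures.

KE = 19.4 keV = 3.108 × 10⁻¹⁵ J.
p = √(2mKE) = √(2 × 1.673 × 10⁻²⁷ × 3.108 × 10⁻¹⁵) = 3.225 × 10⁻²¹ kg·m/s.
λ = h/p = 6.626 × 10⁻³⁴ / 3.225 × 10⁻²¹ = 2.05 × 10⁻¹³ m = 205 fm.

λ = 205 fm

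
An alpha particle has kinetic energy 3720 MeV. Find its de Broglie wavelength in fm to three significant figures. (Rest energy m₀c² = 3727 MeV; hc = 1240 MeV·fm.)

Total energy E = KE + m₀c² = 3720 + 3727 = 7447 MeV.
(pc)² = E² − (m₀c²)² = (7447)² − (3727)² = 4.157 × 10⁷ MeV², so pc = 6447 MeV.
λ = hc/(pc) = 1240 MeV·fm / 6447 MeV = 0.192 fm.

λ = 0.192 fm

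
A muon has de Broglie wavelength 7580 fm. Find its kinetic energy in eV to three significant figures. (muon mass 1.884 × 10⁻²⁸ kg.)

KE = 127 eV

p = h/λ = 6.626 × 10⁻³⁴ / 7.580 × 10⁻¹² = 8.741 × 10⁻²³ kg·m/s.
KE = p²/(2m) = (8.741 × 10⁻²³)² / (2 × 1.884 × 10⁻²⁸) = 2.028 × 10⁻¹⁷ J = 127 eV.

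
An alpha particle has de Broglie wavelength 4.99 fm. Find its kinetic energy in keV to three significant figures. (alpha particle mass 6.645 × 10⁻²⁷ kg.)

p = h/λ = 6.626 × 10⁻³⁴ / 4.990 × 10⁻¹⁵ = 1.328 × 10⁻¹⁹ kg·m/s.
KE = p²/(2m) = (1.328 × 10⁻¹⁹)² / (2 × 6.645 × 10⁻²⁷) = 1.327 × 10⁻¹² J = 8280 keV.

KE = 8280 keV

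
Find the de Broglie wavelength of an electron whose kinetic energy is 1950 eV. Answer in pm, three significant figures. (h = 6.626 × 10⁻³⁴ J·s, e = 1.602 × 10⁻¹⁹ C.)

λ = 27.8 pm

KE = 1950 eV = 3.124 × 10⁻¹⁶ J.
p = √(2mKE) = √(2 × 9.109 × 10⁻³¹ × 3.124 × 10⁻¹⁶) = 2.386 × 10⁻²³ kg·m/s.
λ = h/p = 6.626 × 10⁻³⁴ / 2.386 × 10⁻²³ = 2.78 × 10⁻¹¹ m = 27.8 pm.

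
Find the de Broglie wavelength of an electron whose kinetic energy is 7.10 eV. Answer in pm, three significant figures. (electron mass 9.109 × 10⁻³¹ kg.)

KE = 7.10 eV = 1.137 × 10⁻¹⁸ J.
p = √(2mKE) = √(2 × 9.109 × 10⁻³¹ × 1.137 × 10⁻¹⁸) = 1.439 × 10⁻²⁴ kg·m/s.
λ = h/p = 6.626 × 10⁻³⁴ / 1.439 × 10⁻²⁴ = 4.60 × 10⁻¹⁰ m = 460 pm.

λ = 460 pm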